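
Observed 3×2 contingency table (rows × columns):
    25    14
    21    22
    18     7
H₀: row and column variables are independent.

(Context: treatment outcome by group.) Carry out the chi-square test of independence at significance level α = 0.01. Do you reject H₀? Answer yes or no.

reject H₀: no

Row totals [39, 43, 25], col totals [64, 43], n=107
χ² = (25−23.33)²/23.33 + (14−15.67)²/15.67 + (21−25.72)²/25.72 + (22−17.28)²/17.28 + (18−14.95)²/14.95 + (7−10.05)²/10.05 = 3.9983
df = 2
p-value (upper-tail) = 0.13545
At α=0.01: p ≥ α → fail to reject H₀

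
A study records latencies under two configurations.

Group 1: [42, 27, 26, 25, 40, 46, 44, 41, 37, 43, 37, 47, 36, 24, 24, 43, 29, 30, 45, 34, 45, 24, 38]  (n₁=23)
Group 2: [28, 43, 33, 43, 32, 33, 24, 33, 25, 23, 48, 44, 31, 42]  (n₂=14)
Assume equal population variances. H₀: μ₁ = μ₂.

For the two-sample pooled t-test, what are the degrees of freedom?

df = n₁ + n₂ − 2 = 23 + 14 − 2 = 35

degrees of freedom = 35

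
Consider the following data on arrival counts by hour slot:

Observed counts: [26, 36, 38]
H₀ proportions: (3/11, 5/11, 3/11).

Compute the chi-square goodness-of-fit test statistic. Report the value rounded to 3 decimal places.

n = 100; E_i = n·p_i = [27.27, 45.45, 27.27]
χ² = (26−27.27)²/27.27 + (36−45.45)²/45.45 + (38−27.27)²/27.27 = 6.2453
df = 2

test statistic = 6.245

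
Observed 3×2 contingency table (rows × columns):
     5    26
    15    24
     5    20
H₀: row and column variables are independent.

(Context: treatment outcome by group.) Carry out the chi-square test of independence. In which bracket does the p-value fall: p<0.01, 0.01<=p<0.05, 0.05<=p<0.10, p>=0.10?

Row totals [31, 39, 25], col totals [25, 70], n=95
χ² = (5−8.16)²/8.16 + (26−22.84)²/22.84 + (15−10.26)²/10.26 + (24−28.74)²/28.74 + (5−6.58)²/6.58 + (20−18.42)²/18.42 = 5.1403
df = 2
p-value (upper-tail) = 0.07652
→ bracket: 0.05<=p<0.10

p-value bracket: 0.05<=p<0.10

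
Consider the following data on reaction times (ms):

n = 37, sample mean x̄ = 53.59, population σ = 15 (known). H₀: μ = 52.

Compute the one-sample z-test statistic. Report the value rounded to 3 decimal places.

SE = σ/√n = 15/√37 = 2.4660
z = (x̄−μ₀)/SE = (53.59−52)/2.4660 = 0.6448

test statistic = 0.645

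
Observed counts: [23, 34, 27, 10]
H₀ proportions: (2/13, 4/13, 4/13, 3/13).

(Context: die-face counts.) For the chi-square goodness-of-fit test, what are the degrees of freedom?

degrees of freedom = 3

df = k − 1 = 4 − 1 = 3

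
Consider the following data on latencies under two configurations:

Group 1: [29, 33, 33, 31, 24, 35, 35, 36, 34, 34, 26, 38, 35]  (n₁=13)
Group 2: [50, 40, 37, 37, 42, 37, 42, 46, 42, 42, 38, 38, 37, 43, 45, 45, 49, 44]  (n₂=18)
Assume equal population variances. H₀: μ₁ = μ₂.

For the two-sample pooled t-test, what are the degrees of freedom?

degrees of freedom = 29

df = n₁ + n₂ − 2 = 13 + 18 − 2 = 29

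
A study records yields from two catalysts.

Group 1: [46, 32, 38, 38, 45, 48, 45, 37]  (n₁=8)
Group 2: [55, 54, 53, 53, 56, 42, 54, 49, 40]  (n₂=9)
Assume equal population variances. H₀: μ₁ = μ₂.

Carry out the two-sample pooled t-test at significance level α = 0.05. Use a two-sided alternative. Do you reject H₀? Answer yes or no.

reject H₀: yes

x̄₁=41.125, s₁=5.617, n₁=8
x̄₂=50.667, s₂=5.831, n₂=9
s_p² = [7·5.617² + 8·5.831²]/15 = 32.8583
SE = √(s_p²·(1/8+1/9)) = 2.7854
t = (41.125−50.667)/2.7854 = -3.4257
df = 15
p-value (two-sided) = 0.00375
At α=0.05: p < α → reject H₀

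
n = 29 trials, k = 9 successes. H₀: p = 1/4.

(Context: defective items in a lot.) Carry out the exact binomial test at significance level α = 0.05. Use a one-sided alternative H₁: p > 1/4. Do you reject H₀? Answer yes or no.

Exact binomial: n=29, k=9, p₀=1/4=0.2500
P(X≥9) from Σ C(n,i)·p₀^i·(1−p₀)^(n−i)
p-value (one-sided, H₁ greater) = 0.28746
At α=0.05: p ≥ α → fail to reject H₀

reject H₀: no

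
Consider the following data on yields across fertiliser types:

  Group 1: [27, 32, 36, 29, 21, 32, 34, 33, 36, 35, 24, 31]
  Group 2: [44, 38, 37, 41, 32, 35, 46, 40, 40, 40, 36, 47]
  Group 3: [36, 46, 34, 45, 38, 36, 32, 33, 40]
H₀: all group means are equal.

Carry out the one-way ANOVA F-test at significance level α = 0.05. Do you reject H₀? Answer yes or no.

Group means [30.83, 39.67, 37.78], grand mean 35.939
SSB = Σnᵢ(x̄ᵢ−x̄)² = 509.990; SSW = ΣΣ(x−x̄ᵢ)² = 669.889
MSB = 509.990/2 = 254.9949; MSW = 669.889/30 = 22.3296
F = MSB/MSW = 11.4196
df = (2, 30)
p-value (upper-tail) = 0.00021
At α=0.05: p < α → reject H₀

reject H₀: yes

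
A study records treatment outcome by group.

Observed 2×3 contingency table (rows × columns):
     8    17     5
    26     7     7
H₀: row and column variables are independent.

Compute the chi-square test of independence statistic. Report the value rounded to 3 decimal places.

test statistic = 12.863

Row totals [30, 40], col totals [34, 24, 12], n=70
χ² = (8−14.57)²/14.57 + (17−10.29)²/10.29 + (5−5.14)²/5.14 + (26−19.43)²/19.43 + (7−13.71)²/13.71 + (7−6.86)²/6.86 = 12.8634
df = 2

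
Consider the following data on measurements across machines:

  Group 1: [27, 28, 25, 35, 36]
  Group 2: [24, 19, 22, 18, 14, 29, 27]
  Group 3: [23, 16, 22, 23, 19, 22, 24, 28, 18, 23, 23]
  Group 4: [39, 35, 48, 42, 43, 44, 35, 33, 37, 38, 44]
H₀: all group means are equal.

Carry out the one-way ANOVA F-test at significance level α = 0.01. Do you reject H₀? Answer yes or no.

reject H₀: yes

Group means [30.20, 21.86, 21.91, 39.82], grand mean 28.912
SSB = Σnᵢ(x̄ᵢ−x̄)² = 2204.533; SSW = ΣΣ(x−x̄ᵢ)² = 592.203
MSB = 2204.533/3 = 734.8442; MSW = 592.203/30 = 19.7401
F = MSB/MSW = 37.2260
df = (3, 30)
p-value (upper-tail) = 0.00000
At α=0.01: p < α → reject H₀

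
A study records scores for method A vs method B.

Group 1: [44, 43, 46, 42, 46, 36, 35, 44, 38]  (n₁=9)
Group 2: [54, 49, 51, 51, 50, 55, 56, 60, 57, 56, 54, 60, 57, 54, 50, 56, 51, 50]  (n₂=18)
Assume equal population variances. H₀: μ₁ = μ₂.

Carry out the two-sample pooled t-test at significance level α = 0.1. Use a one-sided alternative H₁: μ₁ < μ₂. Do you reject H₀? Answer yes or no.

x̄₁=41.556, s₁=4.187, n₁=9
x̄₂=53.944, s₂=3.455, n₂=18
s_p² = [8·4.187² + 17·3.455²]/25 = 13.7267
SE = √(s_p²·(1/9+1/18)) = 1.5125
t = (41.556−53.944)/1.5125 = -8.1908
df = 25
p-value (one-sided, H₁ less) = 0.00000
At α=0.1: p < α → reject H₀

reject H₀: yes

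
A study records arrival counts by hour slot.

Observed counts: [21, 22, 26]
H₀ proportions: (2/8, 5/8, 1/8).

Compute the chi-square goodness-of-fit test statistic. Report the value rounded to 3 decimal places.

n = 69; E_i = n·p_i = [17.25, 43.12, 8.62]
χ² = (21−17.25)²/17.25 + (22−43.12)²/43.12 + (26−8.62)²/8.62 = 46.1652
df = 2

test statistic = 46.165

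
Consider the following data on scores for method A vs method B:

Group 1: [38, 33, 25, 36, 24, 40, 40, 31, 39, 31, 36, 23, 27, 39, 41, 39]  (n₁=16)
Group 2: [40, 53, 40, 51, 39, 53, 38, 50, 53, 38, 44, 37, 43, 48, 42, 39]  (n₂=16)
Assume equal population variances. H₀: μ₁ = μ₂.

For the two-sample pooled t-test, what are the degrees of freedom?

degrees of freedom = 30

df = n₁ + n₂ − 2 = 16 + 16 − 2 = 30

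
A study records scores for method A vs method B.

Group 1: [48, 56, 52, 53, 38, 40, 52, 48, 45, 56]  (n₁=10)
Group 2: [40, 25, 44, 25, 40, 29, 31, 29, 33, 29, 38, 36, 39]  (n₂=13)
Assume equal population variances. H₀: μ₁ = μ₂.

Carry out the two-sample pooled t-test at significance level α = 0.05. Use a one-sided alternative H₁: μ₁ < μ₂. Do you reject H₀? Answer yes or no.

x̄₁=48.800, s₁=6.250, n₁=10
x̄₂=33.692, s₂=6.210, n₂=13
s_p² = [9·6.250² + 12·6.210²]/21 = 38.7795
SE = √(s_p²·(1/10+1/13)) = 2.6193
t = (48.800−33.692)/2.6193 = 5.7677
df = 21
p-value (one-sided, H₁ less) = 0.99999
At α=0.05: p ≥ α → fail to reject H₀

reject H₀: no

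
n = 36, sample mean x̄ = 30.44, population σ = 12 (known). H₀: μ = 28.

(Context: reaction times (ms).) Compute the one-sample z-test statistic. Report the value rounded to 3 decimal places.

SE = σ/√n = 12/√36 = 2.0000
z = (x̄−μ₀)/SE = (30.44−28)/2.0000 = 1.2200

test statistic = 1.220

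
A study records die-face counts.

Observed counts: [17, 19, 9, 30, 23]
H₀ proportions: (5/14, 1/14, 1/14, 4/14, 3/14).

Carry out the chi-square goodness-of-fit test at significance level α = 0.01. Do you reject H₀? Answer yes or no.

n = 98; E_i = n·p_i = [35.00, 7.00, 7.00, 28.00, 21.00]
χ² = (17−35.00)²/35.00 + (19−7.00)²/7.00 + (9−7.00)²/7.00 + (30−28.00)²/28.00 + (23−21.00)²/21.00 = 30.7333
df = 4
p-value (upper-tail) = 0.00000
At α=0.01: p < α → reject H₀

reject H₀: yes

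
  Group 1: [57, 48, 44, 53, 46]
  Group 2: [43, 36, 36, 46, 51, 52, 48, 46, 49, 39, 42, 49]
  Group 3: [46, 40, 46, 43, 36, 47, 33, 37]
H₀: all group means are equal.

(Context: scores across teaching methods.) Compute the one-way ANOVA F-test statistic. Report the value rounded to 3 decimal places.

Group means [49.60, 44.75, 41.00], grand mean 44.520
SSB = Σnᵢ(x̄ᵢ−x̄)² = 228.790; SSW = ΣΣ(x−x̄ᵢ)² = 647.450
MSB = 228.790/2 = 114.3950; MSW = 647.450/22 = 29.4295
F = MSB/MSW = 3.8871
df = (2, 22)

test statistic = 3.887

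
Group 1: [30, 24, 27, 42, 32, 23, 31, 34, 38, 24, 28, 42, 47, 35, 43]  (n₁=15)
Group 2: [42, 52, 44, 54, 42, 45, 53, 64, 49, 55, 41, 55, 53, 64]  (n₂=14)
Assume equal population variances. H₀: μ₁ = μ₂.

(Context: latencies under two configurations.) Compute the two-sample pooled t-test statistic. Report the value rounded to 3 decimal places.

x̄₁=33.333, s₁=7.669, n₁=15
x̄₂=50.929, s₂=7.539, n₂=14
s_p² = [14·7.669² + 13·7.539²]/27 = 57.8616
SE = √(s_p²·(1/15+1/14)) = 2.8267
t = (33.333−50.929)/2.8267 = -6.2246
df = 27

test statistic = -6.225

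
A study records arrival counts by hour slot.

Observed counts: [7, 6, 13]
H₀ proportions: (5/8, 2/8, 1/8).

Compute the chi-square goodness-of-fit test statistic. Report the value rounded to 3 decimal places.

test statistic = 34.554

n = 26; E_i = n·p_i = [16.25, 6.50, 3.25]
χ² = (7−16.25)²/16.25 + (6−6.50)²/6.50 + (13−3.25)²/3.25 = 34.5538
df = 2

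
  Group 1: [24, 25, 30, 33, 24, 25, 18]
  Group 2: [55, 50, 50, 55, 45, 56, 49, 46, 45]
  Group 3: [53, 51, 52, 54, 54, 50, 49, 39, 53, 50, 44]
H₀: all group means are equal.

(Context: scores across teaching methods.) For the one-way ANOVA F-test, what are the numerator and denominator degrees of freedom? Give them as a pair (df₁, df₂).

degrees of freedom = [2, 24]

k = 3 groups, N = 27 total
df = (k−1, N−k) = (3−1, 27−3) = (2, 24)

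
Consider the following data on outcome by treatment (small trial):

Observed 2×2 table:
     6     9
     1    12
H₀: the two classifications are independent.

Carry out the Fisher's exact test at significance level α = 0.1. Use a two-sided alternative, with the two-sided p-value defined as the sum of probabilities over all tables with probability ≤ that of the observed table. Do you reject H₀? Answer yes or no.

Margins: r₁=15, r₂=13, c₁=7, c₂=21, n=28
p_obs = C(15,6)·C(13,1)/C(28,7); sum pmf over tables with pmf ≤ p_obs
p-value (two-sided) = 0.08357
At α=0.1: p < α → reject H₀

reject H₀: yes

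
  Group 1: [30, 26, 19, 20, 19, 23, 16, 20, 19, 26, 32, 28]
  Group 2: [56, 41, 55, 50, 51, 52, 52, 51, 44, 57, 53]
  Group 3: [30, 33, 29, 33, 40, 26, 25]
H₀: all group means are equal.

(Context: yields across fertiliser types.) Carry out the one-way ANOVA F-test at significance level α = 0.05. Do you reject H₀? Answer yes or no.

reject H₀: yes

Group means [23.17, 51.09, 30.86], grand mean 35.200
SSB = Σnᵢ(x̄ᵢ−x̄)² = 4647.367; SSW = ΣΣ(x−x̄ᵢ)² = 675.433
MSB = 4647.367/2 = 2323.6835; MSW = 675.433/27 = 25.0160
F = MSB/MSW = 92.8878
df = (2, 27)
p-value (upper-tail) = 0.00000
At α=0.05: p < α → reject H₀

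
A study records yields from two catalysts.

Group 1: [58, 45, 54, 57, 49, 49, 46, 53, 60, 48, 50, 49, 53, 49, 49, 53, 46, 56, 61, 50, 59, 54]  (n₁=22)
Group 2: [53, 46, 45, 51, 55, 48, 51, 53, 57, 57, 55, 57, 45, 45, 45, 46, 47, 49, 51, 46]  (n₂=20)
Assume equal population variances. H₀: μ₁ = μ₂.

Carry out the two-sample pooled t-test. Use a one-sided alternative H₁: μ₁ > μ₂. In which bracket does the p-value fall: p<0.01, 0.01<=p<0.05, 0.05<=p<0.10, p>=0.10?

p-value bracket: 0.05<=p<0.10

x̄₁=52.182, s₁=4.737, n₁=22
x̄₂=50.100, s₂=4.471, n₂=20
s_p² = [21·4.737² + 19·4.471²]/40 = 21.2768
SE = √(s_p²·(1/22+1/20)) = 1.4251
t = (52.182−50.100)/1.4251 = 1.4608
df = 40
p-value (one-sided, H₁ greater) = 0.07594
→ bracket: 0.05<=p<0.10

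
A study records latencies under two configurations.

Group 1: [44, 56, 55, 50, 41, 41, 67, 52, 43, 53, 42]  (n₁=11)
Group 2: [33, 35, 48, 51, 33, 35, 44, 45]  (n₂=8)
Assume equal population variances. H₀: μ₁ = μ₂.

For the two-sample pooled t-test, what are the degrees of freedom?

df = n₁ + n₂ − 2 = 11 + 8 − 2 = 17

degrees of freedom = 17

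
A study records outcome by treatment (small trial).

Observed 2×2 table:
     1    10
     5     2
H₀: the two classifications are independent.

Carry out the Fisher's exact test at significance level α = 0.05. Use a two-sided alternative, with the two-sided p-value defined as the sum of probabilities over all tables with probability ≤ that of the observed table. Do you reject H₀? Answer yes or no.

Margins: r₁=11, r₂=7, c₁=6, c₂=12, n=18
p_obs = C(11,1)·C(7,5)/C(18,6); sum pmf over tables with pmf ≤ p_obs
p-value (two-sided) = 0.01282
At α=0.05: p < α → reject H₀

reject H₀: yes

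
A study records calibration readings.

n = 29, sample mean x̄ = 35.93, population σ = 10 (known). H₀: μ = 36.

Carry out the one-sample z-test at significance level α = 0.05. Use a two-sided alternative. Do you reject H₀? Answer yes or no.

SE = σ/√n = 10/√29 = 1.8570
z = (x̄−μ₀)/SE = (35.93−36)/1.8570 = -0.0377
p-value (two-sided) = 0.96993
At α=0.05: p ≥ α → fail to reject H₀

reject H₀: no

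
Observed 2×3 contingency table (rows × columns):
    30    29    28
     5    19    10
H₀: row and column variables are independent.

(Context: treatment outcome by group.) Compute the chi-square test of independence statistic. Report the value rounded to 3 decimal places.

Row totals [87, 34], col totals [35, 48, 38], n=121
χ² = (30−25.17)²/25.17 + (29−34.51)²/34.51 + (28−27.32)²/27.32 + (5−9.83)²/9.83 + (19−13.49)²/13.49 + (10−10.68)²/10.68 = 6.4988
df = 2

test statistic = 6.499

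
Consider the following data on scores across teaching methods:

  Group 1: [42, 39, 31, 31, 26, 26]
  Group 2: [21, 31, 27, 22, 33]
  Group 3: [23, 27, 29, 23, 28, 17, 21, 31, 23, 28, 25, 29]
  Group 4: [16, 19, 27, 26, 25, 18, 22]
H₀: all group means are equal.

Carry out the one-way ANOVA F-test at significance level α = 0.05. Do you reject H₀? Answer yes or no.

Group means [32.50, 26.80, 25.33, 21.86], grand mean 26.200
SSB = Σnᵢ(x̄ᵢ−x̄)² = 380.976; SSW = ΣΣ(x−x̄ᵢ)² = 625.824
MSB = 380.976/3 = 126.9921; MSW = 625.824/26 = 24.0701
F = MSB/MSW = 5.2759
df = (3, 26)
p-value (upper-tail) = 0.00562
At α=0.05: p < α → reject H₀

reject H₀: yes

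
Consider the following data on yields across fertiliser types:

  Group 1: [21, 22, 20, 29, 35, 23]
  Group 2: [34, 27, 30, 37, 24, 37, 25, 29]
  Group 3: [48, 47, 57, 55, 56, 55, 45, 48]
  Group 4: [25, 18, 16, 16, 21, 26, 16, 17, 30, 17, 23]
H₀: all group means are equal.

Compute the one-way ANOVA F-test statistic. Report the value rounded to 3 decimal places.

Group means [25.00, 30.38, 51.38, 20.45], grand mean 31.182
SSB = Σnᵢ(x̄ᵢ−x̄)² = 4762.432; SSW = ΣΣ(x−x̄ᵢ)² = 754.477
MSB = 4762.432/3 = 1587.4773; MSW = 754.477/29 = 26.0165
F = MSB/MSW = 61.0182
df = (3, 29)

test statistic = 61.018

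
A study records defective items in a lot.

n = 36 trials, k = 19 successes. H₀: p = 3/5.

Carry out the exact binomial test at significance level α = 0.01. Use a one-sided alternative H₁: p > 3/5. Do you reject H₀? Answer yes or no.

reject H₀: no

Exact binomial: n=36, k=19, p₀=3/5=0.6000
P(X≥19) from Σ C(n,i)·p₀^i·(1−p₀)^(n−i)
p-value (one-sided, H₁ greater) = 0.85402
At α=0.01: p ≥ α → fail to reject H₀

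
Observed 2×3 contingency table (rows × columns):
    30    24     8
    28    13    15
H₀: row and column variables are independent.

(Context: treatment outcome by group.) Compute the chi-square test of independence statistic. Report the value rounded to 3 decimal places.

Row totals [62, 56], col totals [58, 37, 23], n=118
χ² = (30−30.47)²/30.47 + (24−19.44)²/19.44 + (8−12.08)²/12.08 + (28−27.53)²/27.53 + (13−17.56)²/17.56 + (15−10.92)²/10.92 = 5.1780
df = 2

test statistic = 5.178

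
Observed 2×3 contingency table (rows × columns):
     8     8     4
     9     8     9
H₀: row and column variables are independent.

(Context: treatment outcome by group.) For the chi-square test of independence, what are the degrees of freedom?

df = (r−1)(c−1) = (2−1)·(3−1) = 2

degrees of freedom = 2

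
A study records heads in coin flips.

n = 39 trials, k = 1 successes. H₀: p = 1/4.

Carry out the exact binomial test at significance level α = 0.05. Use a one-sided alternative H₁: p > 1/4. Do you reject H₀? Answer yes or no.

reject H₀: no

Exact binomial: n=39, k=1, p₀=1/4=0.2500
P(X≥1) from Σ C(n,i)·p₀^i·(1−p₀)^(n−i)
p-value (one-sided, H₁ greater) = 0.99999
At α=0.05: p ≥ α → fail to reject H₀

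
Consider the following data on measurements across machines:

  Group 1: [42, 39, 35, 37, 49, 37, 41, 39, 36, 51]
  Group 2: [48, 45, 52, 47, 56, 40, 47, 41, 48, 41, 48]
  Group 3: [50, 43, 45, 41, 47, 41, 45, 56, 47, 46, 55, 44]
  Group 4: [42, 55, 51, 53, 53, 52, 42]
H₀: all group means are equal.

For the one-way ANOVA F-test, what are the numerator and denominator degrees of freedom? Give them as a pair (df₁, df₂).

degrees of freedom = [3, 36]

k = 4 groups, N = 40 total
df = (k−1, N−k) = (4−1, 40−4) = (3, 36)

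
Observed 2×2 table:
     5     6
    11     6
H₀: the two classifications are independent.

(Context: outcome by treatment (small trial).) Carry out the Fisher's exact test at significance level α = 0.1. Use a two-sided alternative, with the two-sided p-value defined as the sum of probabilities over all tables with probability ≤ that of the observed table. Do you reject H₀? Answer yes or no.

Margins: r₁=11, r₂=17, c₁=16, c₂=12, n=28
p_obs = C(11,5)·C(17,11)/C(28,16); sum pmf over tables with pmf ≤ p_obs
p-value (two-sided) = 0.44095
At α=0.1: p ≥ α → fail to reject H₀

reject H₀: no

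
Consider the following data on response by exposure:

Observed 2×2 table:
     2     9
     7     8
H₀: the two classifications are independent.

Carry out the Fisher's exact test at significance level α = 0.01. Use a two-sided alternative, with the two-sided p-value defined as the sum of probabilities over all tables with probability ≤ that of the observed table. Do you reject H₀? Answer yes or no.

Margins: r₁=11, r₂=15, c₁=9, c₂=17, n=26
p_obs = C(11,2)·C(15,7)/C(26,9); sum pmf over tables with pmf ≤ p_obs
p-value (two-sided) = 0.21670
At α=0.01: p ≥ α → fail to reject H₀

reject H₀: no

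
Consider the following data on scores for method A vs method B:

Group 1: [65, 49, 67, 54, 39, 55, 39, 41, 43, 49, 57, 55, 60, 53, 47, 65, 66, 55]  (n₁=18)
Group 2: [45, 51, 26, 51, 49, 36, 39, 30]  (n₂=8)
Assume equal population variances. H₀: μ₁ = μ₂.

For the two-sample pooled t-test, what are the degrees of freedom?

df = n₁ + n₂ − 2 = 18 + 8 − 2 = 24

degrees of freedom = 24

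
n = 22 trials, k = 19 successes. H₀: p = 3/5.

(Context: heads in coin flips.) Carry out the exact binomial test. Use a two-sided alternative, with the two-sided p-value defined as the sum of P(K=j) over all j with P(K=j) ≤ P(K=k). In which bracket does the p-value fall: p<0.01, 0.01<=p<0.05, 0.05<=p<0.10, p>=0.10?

Exact binomial: n=22, k=19, p₀=3/5=0.6000
P(X=j) = C(n,j)·p₀^j·(1−p₀)^(n−j); p = Σ P(X=j) over j with P(X=j) ≤ P(X=19)
p-value (two-sided) = 0.01461
→ bracket: 0.01<=p<0.05

p-value bracket: 0.01<=p<0.05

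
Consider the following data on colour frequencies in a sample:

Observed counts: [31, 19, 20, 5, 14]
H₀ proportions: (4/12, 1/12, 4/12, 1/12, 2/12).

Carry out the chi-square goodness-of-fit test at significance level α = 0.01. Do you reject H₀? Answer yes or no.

reject H₀: yes

n = 89; E_i = n·p_i = [29.67, 7.42, 29.67, 7.42, 14.83]
χ² = (31−29.67)²/29.67 + (19−7.42)²/7.42 + (20−29.67)²/29.67 + (5−7.42)²/7.42 + (14−14.83)²/14.83 = 22.1348
df = 4
p-value (upper-tail) = 0.00019
At α=0.01: p < α → reject H₀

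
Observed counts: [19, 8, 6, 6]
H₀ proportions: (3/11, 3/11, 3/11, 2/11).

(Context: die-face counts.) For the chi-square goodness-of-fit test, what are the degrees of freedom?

degrees of freedom = 3

df = k − 1 = 4 − 1 = 3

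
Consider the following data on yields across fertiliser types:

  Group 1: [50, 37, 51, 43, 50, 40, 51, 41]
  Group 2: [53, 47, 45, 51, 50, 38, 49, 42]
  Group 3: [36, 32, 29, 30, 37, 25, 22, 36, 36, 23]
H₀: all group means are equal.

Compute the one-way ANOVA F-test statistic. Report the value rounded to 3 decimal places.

Group means [45.38, 46.88, 30.60], grand mean 40.154
SSB = Σnᵢ(x̄ᵢ−x̄)² = 1492.235; SSW = ΣΣ(x−x̄ᵢ)² = 701.150
MSB = 1492.235/2 = 746.1173; MSW = 701.150/23 = 30.4848
F = MSB/MSW = 24.4751
df = (2, 23)

test statistic = 24.475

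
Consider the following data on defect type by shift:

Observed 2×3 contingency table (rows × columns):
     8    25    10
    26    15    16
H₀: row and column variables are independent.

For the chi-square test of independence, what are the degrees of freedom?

degrees of freedom = 2

df = (r−1)(c−1) = (2−1)·(3−1) = 2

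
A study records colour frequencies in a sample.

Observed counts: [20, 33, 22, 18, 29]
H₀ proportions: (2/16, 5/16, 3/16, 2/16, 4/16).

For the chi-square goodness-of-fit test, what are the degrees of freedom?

degrees of freedom = 4

df = k − 1 = 5 − 1 = 4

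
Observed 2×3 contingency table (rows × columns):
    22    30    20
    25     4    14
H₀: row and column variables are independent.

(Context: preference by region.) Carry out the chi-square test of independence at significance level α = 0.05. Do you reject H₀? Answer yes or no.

Row totals [72, 43], col totals [47, 34, 34], n=115
χ² = (22−29.43)²/29.43 + (30−21.29)²/21.29 + (20−21.29)²/21.29 + (25−17.57)²/17.57 + (4−12.71)²/12.71 + (14−12.71)²/12.71 = 14.7581
df = 2
p-value (upper-tail) = 0.00062
At α=0.05: p < α → reject H₀

reject H₀: yes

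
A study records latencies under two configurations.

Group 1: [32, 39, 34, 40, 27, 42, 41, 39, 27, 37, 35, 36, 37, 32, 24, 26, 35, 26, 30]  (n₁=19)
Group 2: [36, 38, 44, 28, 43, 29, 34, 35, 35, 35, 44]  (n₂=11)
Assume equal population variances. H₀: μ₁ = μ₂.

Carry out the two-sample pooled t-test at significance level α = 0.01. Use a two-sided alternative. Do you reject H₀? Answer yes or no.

reject H₀: no

x̄₁=33.632, s₁=5.629, n₁=19
x̄₂=36.455, s₂=5.466, n₂=11
s_p² = [18·5.629² + 10·5.466²]/28 = 31.0410
SE = √(s_p²·(1/19+1/11)) = 2.1108
t = (33.632−36.455)/2.1108 = -1.3374
df = 28
p-value (two-sided) = 0.19187
At α=0.01: p ≥ α → fail to reject H₀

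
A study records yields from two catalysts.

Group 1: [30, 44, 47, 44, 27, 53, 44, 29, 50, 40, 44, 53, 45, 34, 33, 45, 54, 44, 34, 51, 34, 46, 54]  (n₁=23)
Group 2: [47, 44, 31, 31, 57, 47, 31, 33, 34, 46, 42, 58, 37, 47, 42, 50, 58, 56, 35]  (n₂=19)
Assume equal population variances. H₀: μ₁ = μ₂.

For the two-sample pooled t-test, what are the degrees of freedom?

df = n₁ + n₂ − 2 = 23 + 19 − 2 = 40

degrees of freedom = 40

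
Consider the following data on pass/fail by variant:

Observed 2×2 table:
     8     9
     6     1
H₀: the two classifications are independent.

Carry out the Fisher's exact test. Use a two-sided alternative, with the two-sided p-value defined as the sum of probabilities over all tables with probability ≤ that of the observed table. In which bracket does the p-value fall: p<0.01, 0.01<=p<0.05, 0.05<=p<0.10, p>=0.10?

p-value bracket: p>=0.10

Margins: r₁=17, r₂=7, c₁=14, c₂=10, n=24
p_obs = C(17,8)·C(7,6)/C(24,14); sum pmf over tables with pmf ≤ p_obs
p-value (two-sided) = 0.17178
→ bracket: p>=0.10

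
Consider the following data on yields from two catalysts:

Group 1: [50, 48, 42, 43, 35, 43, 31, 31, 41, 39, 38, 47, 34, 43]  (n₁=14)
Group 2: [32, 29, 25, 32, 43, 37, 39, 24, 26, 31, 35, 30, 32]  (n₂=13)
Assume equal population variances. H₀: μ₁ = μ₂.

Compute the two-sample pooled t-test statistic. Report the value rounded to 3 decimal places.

x̄₁=40.357, s₁=6.021, n₁=14
x̄₂=31.923, s₂=5.530, n₂=13
s_p² = [13·6.021² + 12·5.530²]/25 = 33.5255
SE = √(s_p²·(1/14+1/13)) = 2.2301
t = (40.357−31.923)/2.2301 = 3.7818
df = 25

test statistic = 3.782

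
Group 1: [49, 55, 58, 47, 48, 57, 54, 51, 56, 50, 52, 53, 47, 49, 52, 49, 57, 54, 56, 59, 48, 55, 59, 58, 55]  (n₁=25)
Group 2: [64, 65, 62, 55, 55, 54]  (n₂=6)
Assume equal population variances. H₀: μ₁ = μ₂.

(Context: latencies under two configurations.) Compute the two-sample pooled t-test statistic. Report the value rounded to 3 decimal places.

test statistic = -3.211

x̄₁=53.120, s₁=3.930, n₁=25
x̄₂=59.167, s₂=5.037, n₂=6
s_p² = [24·3.930² + 5·5.037²]/29 = 17.1543
SE = √(s_p²·(1/25+1/6)) = 1.8829
t = (53.120−59.167)/1.8829 = -3.2114
df = 29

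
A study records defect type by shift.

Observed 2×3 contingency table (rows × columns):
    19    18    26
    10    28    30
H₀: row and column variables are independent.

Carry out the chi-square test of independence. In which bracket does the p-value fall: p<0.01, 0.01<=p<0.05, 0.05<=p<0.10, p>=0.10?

Row totals [63, 68], col totals [29, 46, 56], n=131
χ² = (19−13.95)²/13.95 + (18−22.12)²/22.12 + (26−26.93)²/26.93 + (10−15.05)²/15.05 + (28−23.88)²/23.88 + (30−29.07)²/29.07 = 5.0693
df = 2
p-value (upper-tail) = 0.07929
→ bracket: 0.05<=p<0.10

p-value bracket: 0.05<=p<0.10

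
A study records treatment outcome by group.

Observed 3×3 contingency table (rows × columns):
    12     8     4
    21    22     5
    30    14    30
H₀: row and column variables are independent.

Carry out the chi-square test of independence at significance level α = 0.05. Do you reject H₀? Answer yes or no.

Row totals [24, 48, 74], col totals [63, 44, 39], n=146
χ² = (12−10.36)²/10.36 + (8−7.23)²/7.23 + (4−6.41)²/6.41 + (21−20.71)²/20.71 + (22−14.47)²/14.47 + (5−12.82)²/12.82 + (30−31.93)²/31.93 + (14−22.30)²/22.30 + (30−19.77)²/19.77 = 18.4529
df = 4
p-value (upper-tail) = 0.00101
At α=0.05: p < α → reject H₀

reject H₀: yes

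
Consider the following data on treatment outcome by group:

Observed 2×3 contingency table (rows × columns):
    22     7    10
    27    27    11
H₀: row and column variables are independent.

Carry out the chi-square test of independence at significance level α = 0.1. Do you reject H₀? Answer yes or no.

reject H₀: yes

Row totals [39, 65], col totals [49, 34, 21], n=104
χ² = (22−18.38)²/18.38 + (7−12.75)²/12.75 + (10−7.88)²/7.88 + (27−30.62)²/30.62 + (27−21.25)²/21.25 + (11−13.12)²/13.12 = 6.2107
df = 2
p-value (upper-tail) = 0.04481
At α=0.1: p < α → reject H₀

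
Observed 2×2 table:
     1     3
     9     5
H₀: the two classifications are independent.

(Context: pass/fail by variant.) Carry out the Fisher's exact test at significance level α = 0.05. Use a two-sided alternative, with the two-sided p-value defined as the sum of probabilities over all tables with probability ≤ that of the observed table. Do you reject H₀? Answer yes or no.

Margins: r₁=4, r₂=14, c₁=10, c₂=8, n=18
p_obs = C(4,1)·C(14,9)/C(18,10); sum pmf over tables with pmf ≤ p_obs
p-value (two-sided) = 0.27451
At α=0.05: p ≥ α → fail to reject H₀

reject H₀: no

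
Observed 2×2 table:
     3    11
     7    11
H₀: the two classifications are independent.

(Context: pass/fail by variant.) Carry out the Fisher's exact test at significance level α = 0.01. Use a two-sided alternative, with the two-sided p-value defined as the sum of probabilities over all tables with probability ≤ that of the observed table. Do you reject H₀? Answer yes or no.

Margins: r₁=14, r₂=18, c₁=10, c₂=22, n=32
p_obs = C(14,3)·C(18,7)/C(32,10); sum pmf over tables with pmf ≤ p_obs
p-value (two-sided) = 0.44606
At α=0.01: p ≥ α → fail to reject H₀

reject H₀: no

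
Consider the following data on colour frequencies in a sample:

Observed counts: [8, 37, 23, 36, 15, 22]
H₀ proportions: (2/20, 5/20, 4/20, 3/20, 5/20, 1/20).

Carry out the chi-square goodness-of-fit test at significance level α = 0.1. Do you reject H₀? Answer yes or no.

reject H₀: yes

n = 141; E_i = n·p_i = [14.10, 35.25, 28.20, 21.15, 35.25, 7.05]
χ² = (8−14.10)²/14.10 + (37−35.25)²/35.25 + (23−28.20)²/28.20 + (36−21.15)²/21.15 + (15−35.25)²/35.25 + (22−7.05)²/7.05 = 57.4468
df = 5
p-value (upper-tail) = 0.00000
At α=0.1: p < α → reject H₀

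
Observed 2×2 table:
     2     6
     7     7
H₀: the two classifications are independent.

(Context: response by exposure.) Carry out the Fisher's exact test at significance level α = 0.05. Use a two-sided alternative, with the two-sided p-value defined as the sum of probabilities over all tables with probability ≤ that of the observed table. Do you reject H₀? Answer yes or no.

reject H₀: no

Margins: r₁=8, r₂=14, c₁=9, c₂=13, n=22
p_obs = C(8,2)·C(14,7)/C(22,9); sum pmf over tables with pmf ≤ p_obs
p-value (two-sided) = 0.38019
At α=0.05: p ≥ α → fail to reject H₀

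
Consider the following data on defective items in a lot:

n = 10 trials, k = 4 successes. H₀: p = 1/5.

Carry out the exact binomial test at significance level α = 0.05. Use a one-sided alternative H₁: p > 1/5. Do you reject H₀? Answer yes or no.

reject H₀: no

Exact binomial: n=10, k=4, p₀=1/5=0.2000
P(X≥4) from Σ C(n,i)·p₀^i·(1−p₀)^(n−i)
p-value (one-sided, H₁ greater) = 0.12087
At α=0.05: p ≥ α → fail to reject H₀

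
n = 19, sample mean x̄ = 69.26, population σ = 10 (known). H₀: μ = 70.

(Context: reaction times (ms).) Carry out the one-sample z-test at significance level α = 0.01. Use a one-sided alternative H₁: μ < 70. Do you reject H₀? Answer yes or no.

SE = σ/√n = 10/√19 = 2.2942
z = (x̄−μ₀)/SE = (69.26−70)/2.2942 = -0.3226
p-value (one-sided, H₁ less) = 0.37351
At α=0.01: p ≥ α → fail to reject H₀

reject H₀: no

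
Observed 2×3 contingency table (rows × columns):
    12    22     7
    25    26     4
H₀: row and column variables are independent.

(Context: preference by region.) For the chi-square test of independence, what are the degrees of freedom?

df = (r−1)(c−1) = (2−1)·(3−1) = 2

degrees of freedom = 2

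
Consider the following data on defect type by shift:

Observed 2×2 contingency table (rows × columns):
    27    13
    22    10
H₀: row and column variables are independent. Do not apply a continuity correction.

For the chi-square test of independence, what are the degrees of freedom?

df = (r−1)(c−1) = (2−1)·(2−1) = 1

degrees of freedom = 1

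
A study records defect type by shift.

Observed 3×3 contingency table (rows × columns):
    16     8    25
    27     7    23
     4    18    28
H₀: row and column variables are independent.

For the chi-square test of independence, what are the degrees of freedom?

df = (r−1)(c−1) = (3−1)·(3−1) = 4

degrees of freedom = 4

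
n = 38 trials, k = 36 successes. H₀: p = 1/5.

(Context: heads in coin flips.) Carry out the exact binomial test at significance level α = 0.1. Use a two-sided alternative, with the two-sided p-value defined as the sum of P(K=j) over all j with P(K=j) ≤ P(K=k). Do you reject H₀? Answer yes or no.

Exact binomial: n=38, k=36, p₀=1/5=0.2000
P(X=j) = C(n,j)·p₀^j·(1−p₀)^(n−j); p = Σ P(X=j) over j with P(X=j) ≤ P(X=36)
p-value (two-sided) = 0.00000
At α=0.1: p < α → reject H₀

reject H₀: yes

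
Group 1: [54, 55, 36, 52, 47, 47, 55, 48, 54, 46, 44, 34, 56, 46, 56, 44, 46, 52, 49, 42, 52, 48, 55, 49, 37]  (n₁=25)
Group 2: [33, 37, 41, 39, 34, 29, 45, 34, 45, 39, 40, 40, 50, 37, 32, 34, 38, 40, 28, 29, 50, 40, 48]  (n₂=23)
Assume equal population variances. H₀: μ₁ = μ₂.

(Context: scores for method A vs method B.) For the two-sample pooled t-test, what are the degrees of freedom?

degrees of freedom = 46

df = n₁ + n₂ − 2 = 25 + 23 − 2 = 46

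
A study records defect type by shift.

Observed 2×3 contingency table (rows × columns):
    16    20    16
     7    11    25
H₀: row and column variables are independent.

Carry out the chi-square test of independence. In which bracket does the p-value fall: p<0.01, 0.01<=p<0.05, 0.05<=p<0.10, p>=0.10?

p-value bracket: 0.01<=p<0.05

Row totals [52, 43], col totals [23, 31, 41], n=95
χ² = (16−12.59)²/12.59 + (20−16.97)²/16.97 + (16−22.44)²/22.44 + (7−10.41)²/10.41 + (11−14.03)²/14.03 + (25−18.56)²/18.56 = 7.3233
df = 2
p-value (upper-tail) = 0.02569
→ bracket: 0.01<=p<0.05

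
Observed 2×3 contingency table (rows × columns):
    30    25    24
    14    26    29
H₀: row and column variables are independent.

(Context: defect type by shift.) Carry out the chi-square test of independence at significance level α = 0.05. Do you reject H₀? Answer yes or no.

reject H₀: no

Row totals [79, 69], col totals [44, 51, 53], n=148
χ² = (30−23.49)²/23.49 + (25−27.22)²/27.22 + (24−28.29)²/28.29 + (14−20.51)²/20.51 + (26−23.78)²/23.78 + (29−24.71)²/24.71 = 5.6597
df = 2
p-value (upper-tail) = 0.05902
At α=0.05: p ≥ α → fail to reject H₀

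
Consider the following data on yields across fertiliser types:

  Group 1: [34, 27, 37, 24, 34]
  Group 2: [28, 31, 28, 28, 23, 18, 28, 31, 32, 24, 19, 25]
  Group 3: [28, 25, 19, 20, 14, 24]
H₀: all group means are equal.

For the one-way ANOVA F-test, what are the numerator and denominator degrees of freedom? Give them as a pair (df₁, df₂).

k = 3 groups, N = 23 total
df = (k−1, N−k) = (3−1, 23−3) = (2, 20)

degrees of freedom = [2, 20]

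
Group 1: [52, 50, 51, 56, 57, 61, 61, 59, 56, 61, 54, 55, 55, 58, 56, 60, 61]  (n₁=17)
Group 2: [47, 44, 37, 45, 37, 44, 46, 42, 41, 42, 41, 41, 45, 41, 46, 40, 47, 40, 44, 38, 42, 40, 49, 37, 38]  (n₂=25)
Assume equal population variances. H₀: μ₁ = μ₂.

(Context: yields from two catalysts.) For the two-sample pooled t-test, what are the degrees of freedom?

degrees of freedom = 40

df = n₁ + n₂ − 2 = 17 + 25 − 2 = 40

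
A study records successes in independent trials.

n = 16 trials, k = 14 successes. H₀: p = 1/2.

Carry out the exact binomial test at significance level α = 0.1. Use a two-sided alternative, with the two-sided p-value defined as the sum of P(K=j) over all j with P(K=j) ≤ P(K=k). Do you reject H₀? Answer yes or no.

reject H₀: yes

Exact binomial: n=16, k=14, p₀=1/2=0.5000
P(X=j) = C(n,j)·p₀^j·(1−p₀)^(n−j); p = Σ P(X=j) over j with P(X=j) ≤ P(X=14)
p-value (two-sided) = 0.00418
At α=0.1: p < α → reject H₀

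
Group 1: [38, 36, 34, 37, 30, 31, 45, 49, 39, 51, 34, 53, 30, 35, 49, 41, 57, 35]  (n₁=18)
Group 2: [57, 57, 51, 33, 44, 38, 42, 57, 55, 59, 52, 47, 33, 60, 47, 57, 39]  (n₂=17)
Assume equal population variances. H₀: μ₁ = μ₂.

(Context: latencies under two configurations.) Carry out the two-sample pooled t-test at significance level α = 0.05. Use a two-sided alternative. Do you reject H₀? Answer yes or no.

reject H₀: yes

x̄₁=40.222, s₁=8.399, n₁=18
x̄₂=48.706, s₂=9.150, n₂=17
s_p² = [17·8.399² + 16·9.150²]/33 = 76.9285
SE = √(s_p²·(1/18+1/17)) = 2.9663
t = (40.222−48.706)/2.9663 = -2.8600
df = 33
p-value (two-sided) = 0.00729
At α=0.05: p < α → reject H₀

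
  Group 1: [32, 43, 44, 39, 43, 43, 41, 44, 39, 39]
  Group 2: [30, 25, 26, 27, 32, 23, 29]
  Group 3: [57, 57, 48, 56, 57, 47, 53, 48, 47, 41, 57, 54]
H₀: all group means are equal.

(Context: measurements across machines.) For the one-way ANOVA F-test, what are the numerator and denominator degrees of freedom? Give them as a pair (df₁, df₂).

k = 3 groups, N = 29 total
df = (k−1, N−k) = (3−1, 29−3) = (2, 26)

degrees of freedom = [2, 26]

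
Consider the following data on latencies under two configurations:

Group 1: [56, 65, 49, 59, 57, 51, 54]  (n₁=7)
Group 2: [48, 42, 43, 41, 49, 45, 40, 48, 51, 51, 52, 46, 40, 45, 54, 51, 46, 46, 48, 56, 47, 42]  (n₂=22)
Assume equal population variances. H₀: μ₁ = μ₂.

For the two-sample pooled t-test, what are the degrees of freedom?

degrees of freedom = 27

df = n₁ + n₂ − 2 = 7 + 22 − 2 = 27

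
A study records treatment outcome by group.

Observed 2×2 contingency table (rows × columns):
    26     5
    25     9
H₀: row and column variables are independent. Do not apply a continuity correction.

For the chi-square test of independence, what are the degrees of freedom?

df = (r−1)(c−1) = (2−1)·(2−1) = 1

degrees of freedom = 1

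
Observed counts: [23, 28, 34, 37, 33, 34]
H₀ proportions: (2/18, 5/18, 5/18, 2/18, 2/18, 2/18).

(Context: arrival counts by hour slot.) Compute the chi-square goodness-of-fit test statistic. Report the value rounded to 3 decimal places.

test statistic = 45.238

n = 189; E_i = n·p_i = [21.00, 52.50, 52.50, 21.00, 21.00, 21.00]
χ² = (23−21.00)²/21.00 + (28−52.50)²/52.50 + (34−52.50)²/52.50 + (37−21.00)²/21.00 + (33−21.00)²/21.00 + (34−21.00)²/21.00 = 45.2381
df = 5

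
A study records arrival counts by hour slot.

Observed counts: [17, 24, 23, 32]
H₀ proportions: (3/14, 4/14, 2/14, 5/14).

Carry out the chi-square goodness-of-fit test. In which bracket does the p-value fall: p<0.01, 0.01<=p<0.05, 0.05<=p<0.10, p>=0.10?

p-value bracket: 0.05<=p<0.10

n = 96; E_i = n·p_i = [20.57, 27.43, 13.71, 34.29]
χ² = (17−20.57)²/20.57 + (24−27.43)²/27.43 + (23−13.71)²/13.71 + (32−34.29)²/34.29 = 7.4882
df = 3
p-value (upper-tail) = 0.05786
→ bracket: 0.05<=p<0.10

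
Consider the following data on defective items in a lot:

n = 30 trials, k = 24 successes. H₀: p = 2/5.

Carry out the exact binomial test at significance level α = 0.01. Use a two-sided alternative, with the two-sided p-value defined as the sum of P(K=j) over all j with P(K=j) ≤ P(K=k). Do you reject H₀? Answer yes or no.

Exact binomial: n=30, k=24, p₀=2/5=0.4000
P(X=j) = C(n,j)·p₀^j·(1−p₀)^(n−j); p = Σ P(X=j) over j with P(X=j) ≤ P(X=24)
p-value (two-sided) = 0.00001
At α=0.01: p < α → reject H₀

reject H₀: yes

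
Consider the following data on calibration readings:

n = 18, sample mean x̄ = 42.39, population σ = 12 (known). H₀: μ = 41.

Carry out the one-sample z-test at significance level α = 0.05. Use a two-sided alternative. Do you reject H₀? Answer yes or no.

reject H₀: no

SE = σ/√n = 12/√18 = 2.8284
z = (x̄−μ₀)/SE = (42.39−41)/2.8284 = 0.4914
p-value (two-sided) = 0.62312
At α=0.05: p ≥ α → fail to reject H₀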